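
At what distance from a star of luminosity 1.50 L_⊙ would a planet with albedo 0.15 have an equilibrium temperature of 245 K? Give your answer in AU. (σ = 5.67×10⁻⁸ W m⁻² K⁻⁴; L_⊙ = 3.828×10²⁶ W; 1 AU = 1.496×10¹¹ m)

L = 1.50 × 3.828×10²⁶ = 5.74×10²⁶ W.
From T_eq⁴ = L(1−A)/(16πσd²): d = √[L(1−A)/(16πσT_eq⁴)].
d = √[5.74×10²⁶ × 0.85 / (16π × 5.67×10⁻⁸ × (245)⁴)] = 2.18×10¹¹ m = 1.46 AU.

d ≈ 1.46 AU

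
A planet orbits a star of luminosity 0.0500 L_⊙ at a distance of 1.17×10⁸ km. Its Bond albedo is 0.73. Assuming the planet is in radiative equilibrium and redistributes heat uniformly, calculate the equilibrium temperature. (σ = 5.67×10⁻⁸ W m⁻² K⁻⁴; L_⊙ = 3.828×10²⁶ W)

d = 1.17×10⁸ km = 1.17×10¹¹ m.
L = 0.0500 × 3.828×10²⁶ = 1.91×10²⁵ W.
Flux: S = L/(4πd²) = 1.91×10²⁵/(4π×(1.17×10¹¹)²) = 111 W m⁻².
Energy balance: absorbed = emitted ⇒ πR²·S(1−A) = 4πR²·σT_eq⁴, so T_eq⁴ = S(1−A)/(4σ).
T_eq = [111 × 0.27 / (4 × 5.67×10⁻⁸)]^(1/4) = (1.32×10⁸)^(1/4) = 107 K.

T_eq ≈ 107 K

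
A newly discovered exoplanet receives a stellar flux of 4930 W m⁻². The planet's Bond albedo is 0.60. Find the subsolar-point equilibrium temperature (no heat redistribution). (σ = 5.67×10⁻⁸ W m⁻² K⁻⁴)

T_ss ≈ 432 K

At the subsolar point the surface absorbs S(1−A) and emits σT⁴ per unit area — no factor of 4, since only the local patch is in balance.
T = [4930 × 0.40 / 5.67×10⁻⁸]^(1/4) = (3.48×10¹⁰)^(1/4) = 432 K.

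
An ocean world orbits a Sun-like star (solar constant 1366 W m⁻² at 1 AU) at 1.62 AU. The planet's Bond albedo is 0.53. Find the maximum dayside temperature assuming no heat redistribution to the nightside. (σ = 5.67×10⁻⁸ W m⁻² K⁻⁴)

T_ss ≈ 256 K

Flux at 1.62 AU: S = 1366/1.62² = 520 W m⁻².
With no redistribution each surface element balances locally: S(1−A) = σT⁴.
T = [520 × 0.47 / 5.67×10⁻⁸]^(1/4) = (4.31×10⁹)^(1/4) = 256 K.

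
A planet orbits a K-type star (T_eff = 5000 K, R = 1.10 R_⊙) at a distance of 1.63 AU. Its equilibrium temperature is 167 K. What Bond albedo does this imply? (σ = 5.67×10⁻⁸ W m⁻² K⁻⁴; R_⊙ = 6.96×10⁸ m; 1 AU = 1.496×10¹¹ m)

A ≈ 0.50

R_⋆ = 1.10 × 6.96×10⁸ = 7.66×10⁸ m.
d = 1.63 AU = 2.44×10¹¹ m.
L = 4πR_⋆²σT_⋆⁴ = 4π(7.66×10⁸)² × 5.67×10⁻⁸ × (5000)⁴ = 2.61×10²⁶ W.
S = L/(4πd²) = 349 W m⁻².
From T_eq⁴ = S(1−A)/(4σ): 1−A = 4σT_eq⁴/S.
1−A = 4 × 5.67×10⁻⁸ × (167)⁴ / 349 = 0.505.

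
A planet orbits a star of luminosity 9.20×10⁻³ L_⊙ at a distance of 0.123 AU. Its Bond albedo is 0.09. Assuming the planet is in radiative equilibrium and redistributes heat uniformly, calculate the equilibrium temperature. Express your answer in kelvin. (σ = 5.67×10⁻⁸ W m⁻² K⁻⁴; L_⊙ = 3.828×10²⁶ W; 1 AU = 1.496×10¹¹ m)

d = 0.123 AU = 1.84×10¹⁰ m.
L = 9.20×10⁻³ × 3.828×10²⁶ = 3.52×10²⁴ W.
Flux: S = L/(4πd²) = 3.52×10²⁴/(4π×(1.84×10¹⁰)²) = 828 W m⁻².
Energy balance: absorbed = emitted ⇒ πR²·S(1−A) = 4πR²·σT_eq⁴, so T_eq⁴ = S(1−A)/(4σ).
T_eq = [828 × 0.91 / (4 × 5.67×10⁻⁸)]^(1/4) = (3.32×10⁹)^(1/4) = 240 K.

T_eq ≈ 240 K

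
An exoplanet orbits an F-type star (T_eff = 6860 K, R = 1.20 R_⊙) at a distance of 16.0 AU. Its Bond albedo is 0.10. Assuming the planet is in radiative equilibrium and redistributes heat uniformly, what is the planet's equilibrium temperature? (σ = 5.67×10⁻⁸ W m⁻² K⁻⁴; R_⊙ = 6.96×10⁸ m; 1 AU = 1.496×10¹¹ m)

R_⋆ = 1.20 × 6.96×10⁸ = 8.35×10⁸ m.
d = 16.0 AU = 2.39×10¹² m.
L = 4πR_⋆²σT_⋆⁴ = 4π(8.35×10⁸)² × 5.67×10⁻⁸ × (6860)⁴ = 1.10×10²⁷ W.
S = L/(4πd²) = 15.3 W m⁻².
Energy balance: absorbed = emitted ⇒ πR²·S(1−A) = 4πR²·σT_eq⁴, so T_eq⁴ = S(1−A)/(4σ).
T_eq = [15.3 × 0.90 / (4 × 5.67×10⁻⁸)]^(1/4) = (6.07×10⁷)^(1/4) = 88.3 K.

T_eq ≈ 88.3 K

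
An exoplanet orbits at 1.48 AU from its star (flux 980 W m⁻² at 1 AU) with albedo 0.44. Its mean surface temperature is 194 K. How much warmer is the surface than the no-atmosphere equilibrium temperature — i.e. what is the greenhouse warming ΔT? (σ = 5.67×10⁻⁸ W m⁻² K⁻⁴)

ΔT ≈ 11.7 K

S = 980/1.48² = 447.4 W m⁻².
T_eq = [S(1−A)/(4σ)]^(1/4) = [447.4×0.56/(4×5.67×10⁻⁸)]^(1/4) = 182.3 K.
ΔT = T_surf − T_eq = 194 − 182.3.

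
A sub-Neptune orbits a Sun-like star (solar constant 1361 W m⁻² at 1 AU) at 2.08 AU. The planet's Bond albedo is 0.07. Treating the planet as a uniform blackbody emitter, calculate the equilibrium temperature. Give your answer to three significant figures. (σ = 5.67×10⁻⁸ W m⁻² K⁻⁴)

T_eq ≈ 190 K

Flux at 2.08 AU: S = 1361/2.08² = 315 W m⁻².
Energy balance: absorbed = emitted ⇒ πR²·S(1−A) = 4πR²·σT_eq⁴, so T_eq⁴ = S(1−A)/(4σ).
T_eq = [315 × 0.93 / (4 × 5.67×10⁻⁸)]^(1/4) = (1.29×10⁹)^(1/4) = 190 K.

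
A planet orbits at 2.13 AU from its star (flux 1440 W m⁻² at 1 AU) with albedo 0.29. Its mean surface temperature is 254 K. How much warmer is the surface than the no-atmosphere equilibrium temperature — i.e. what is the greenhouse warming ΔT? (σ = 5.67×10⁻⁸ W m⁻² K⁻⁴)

S = 1440/2.13² = 317.4 W m⁻².
T_eq = [S(1−A)/(4σ)]^(1/4) = [317.4×0.71/(4×5.67×10⁻⁸)]^(1/4) = 177.5 K.
ΔT = T_surf − T_eq = 254 − 177.5.

ΔT ≈ 76.5 K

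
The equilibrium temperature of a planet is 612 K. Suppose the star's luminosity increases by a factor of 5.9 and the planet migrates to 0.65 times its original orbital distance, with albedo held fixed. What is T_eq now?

T_eq ∝ L^(1/4) · d^(−1/2).
T′ = 612 × 5.9^(1/4) / 0.65^(1/2) = 1180 K.

T_eq ≈ 1180 K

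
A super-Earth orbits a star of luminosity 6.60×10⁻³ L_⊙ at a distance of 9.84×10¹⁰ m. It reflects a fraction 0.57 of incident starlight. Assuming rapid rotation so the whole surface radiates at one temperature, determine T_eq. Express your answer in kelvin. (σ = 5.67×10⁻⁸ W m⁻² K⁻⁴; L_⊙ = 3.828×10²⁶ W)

L = 6.60×10⁻³ × 3.828×10²⁶ = 2.53×10²⁴ W.
Flux: S = L/(4πd²) = 2.53×10²⁴/(4π×(9.84×10¹⁰)²) = 20.8 W m⁻².
Energy balance: absorbed = emitted ⇒ πR²·S(1−A) = 4πR²·σT_eq⁴, so T_eq⁴ = S(1−A)/(4σ).
T_eq = [20.8 × 0.43 / (4 × 5.67×10⁻⁸)]^(1/4) = (3.94×10⁷)^(1/4) = 79.2 K.

T_eq ≈ 79.2 K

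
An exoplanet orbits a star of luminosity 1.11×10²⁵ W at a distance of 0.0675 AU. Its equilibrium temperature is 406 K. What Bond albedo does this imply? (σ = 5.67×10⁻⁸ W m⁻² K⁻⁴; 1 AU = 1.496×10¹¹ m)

d = 0.0675 AU = 1.01×10¹⁰ m.
Flux: S = L/(4πd²) = 1.11×10²⁵/(4π×(1.01×10¹⁰)²) = 8660 W m⁻².
From T_eq⁴ = S(1−A)/(4σ): 1−A = 4σT_eq⁴/S.
1−A = 4 × 5.67×10⁻⁸ × (406)⁴ / 8660 = 0.711.

A ≈ 0.29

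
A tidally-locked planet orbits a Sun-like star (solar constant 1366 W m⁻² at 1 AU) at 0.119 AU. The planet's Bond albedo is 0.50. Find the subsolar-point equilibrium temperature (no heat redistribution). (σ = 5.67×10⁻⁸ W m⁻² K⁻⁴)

T_ss ≈ 960 K

Flux at 0.119 AU: S = 1366/0.119² = 9.65×10⁴ W m⁻².
At the subsolar point the surface absorbs S(1−A) and emits σT⁴ per unit area — no factor of 4, since only the local patch is in balance.
T = [9.65×10⁴ × 0.50 / 5.67×10⁻⁸]^(1/4) = (8.51×10¹¹)^(1/4) = 960 K.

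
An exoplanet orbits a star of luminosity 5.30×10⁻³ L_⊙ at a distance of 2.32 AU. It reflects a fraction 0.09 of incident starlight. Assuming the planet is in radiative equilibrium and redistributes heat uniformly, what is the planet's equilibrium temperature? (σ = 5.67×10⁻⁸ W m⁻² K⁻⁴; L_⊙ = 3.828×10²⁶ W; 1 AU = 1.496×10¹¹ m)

T_eq ≈ 48.2 K

d = 2.32 AU = 3.47×10¹¹ m.
L = 5.30×10⁻³ × 3.828×10²⁶ = 2.03×10²⁴ W.
Flux: S = L/(4πd²) = 2.03×10²⁴/(4π×(3.47×10¹¹)²) = 1.34 W m⁻².
Energy balance: absorbed = emitted ⇒ πR²·S(1−A) = 4πR²·σT_eq⁴, so T_eq⁴ = S(1−A)/(4σ).
T_eq = [1.34 × 0.91 / (4 × 5.67×10⁻⁸)]^(1/4) = (5.38×10⁶)^(1/4) = 48.2 K.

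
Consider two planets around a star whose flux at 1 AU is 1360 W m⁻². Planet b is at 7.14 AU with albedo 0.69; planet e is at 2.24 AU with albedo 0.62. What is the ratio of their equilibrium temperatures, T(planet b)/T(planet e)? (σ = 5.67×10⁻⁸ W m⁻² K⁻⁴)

T₁/T₂ ≈ 0.532

T_eq = [S₀(1−A)/(4σd²)]^(1/4), so T ∝ (1−A)^(1/4) / √d.
T₁ = [1360×0.31/(4×5.67×10⁻⁸×7.14²)]^(1/4) = 77.71 K.
T₂ = [1360×0.38/(4×5.67×10⁻⁸×2.24²)]^(1/4) = 145.98 K.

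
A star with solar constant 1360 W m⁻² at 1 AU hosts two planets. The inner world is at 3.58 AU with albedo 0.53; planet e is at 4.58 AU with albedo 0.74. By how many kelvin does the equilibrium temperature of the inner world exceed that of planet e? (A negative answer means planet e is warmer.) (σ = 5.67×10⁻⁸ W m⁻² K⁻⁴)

T_eq = [S₀(1−A)/(4σd²)]^(1/4), so T ∝ (1−A)^(1/4) / √d.
T₁ = [1360×0.47/(4×5.67×10⁻⁸×3.58²)]^(1/4) = 121.77 K.
T₂ = [1360×0.26/(4×5.67×10⁻⁸×4.58²)]^(1/4) = 92.85 K.

ΔT ≈ 28.9 K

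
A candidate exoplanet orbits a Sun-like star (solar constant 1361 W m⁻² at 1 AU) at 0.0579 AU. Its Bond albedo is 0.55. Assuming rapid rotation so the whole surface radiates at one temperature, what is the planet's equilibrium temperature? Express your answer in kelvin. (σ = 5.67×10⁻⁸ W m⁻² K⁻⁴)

Flux at 0.0579 AU: S = 1361/0.0579² = 4.06×10⁵ W m⁻².
Energy balance: absorbed = emitted ⇒ πR²·S(1−A) = 4πR²·σT_eq⁴, so T_eq⁴ = S(1−A)/(4σ).
T_eq = [4.06×10⁵ × 0.45 / (4 × 5.67×10⁻⁸)]^(1/4) = (8.06×10¹¹)^(1/4) = 947 K.

T_eq ≈ 947 K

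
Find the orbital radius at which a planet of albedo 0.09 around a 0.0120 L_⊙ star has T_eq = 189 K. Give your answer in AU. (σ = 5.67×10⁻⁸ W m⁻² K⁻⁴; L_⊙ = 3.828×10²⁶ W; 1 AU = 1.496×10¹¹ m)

d ≈ 0.227 AU

L = 0.0120 × 3.828×10²⁶ = 4.59×10²⁴ W.
From T_eq⁴ = L(1−A)/(16πσd²): d = √[L(1−A)/(16πσT_eq⁴)].
d = √[4.59×10²⁴ × 0.91 / (16π × 5.67×10⁻⁸ × (189)⁴)] = 3.39×10¹⁰ m = 0.227 AU.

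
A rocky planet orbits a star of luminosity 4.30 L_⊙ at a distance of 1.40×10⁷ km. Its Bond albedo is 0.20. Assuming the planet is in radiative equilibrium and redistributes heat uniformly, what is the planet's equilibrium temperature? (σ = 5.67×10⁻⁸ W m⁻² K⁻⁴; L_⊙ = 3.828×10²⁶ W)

T_eq ≈ 1240 K

d = 1.40×10⁷ km = 1.40×10¹⁰ m.
L = 4.30 × 3.828×10²⁶ = 1.65×10²⁷ W.
Flux: S = L/(4πd²) = 1.65×10²⁷/(4π×(1.40×10¹⁰)²) = 6.68×10⁵ W m⁻².
Energy balance: absorbed = emitted ⇒ πR²·S(1−A) = 4πR²·σT_eq⁴, so T_eq⁴ = S(1−A)/(4σ).
T_eq = [6.68×10⁵ × 0.80 / (4 × 5.67×10⁻⁸)]^(1/4) = (2.36×10¹²)^(1/4) = 1240 K.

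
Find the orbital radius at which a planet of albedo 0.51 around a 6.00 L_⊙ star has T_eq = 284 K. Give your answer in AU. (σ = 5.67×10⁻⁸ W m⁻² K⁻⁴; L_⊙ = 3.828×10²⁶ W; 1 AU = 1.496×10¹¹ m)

L = 6.00 × 3.828×10²⁶ = 2.30×10²⁷ W.
From T_eq⁴ = L(1−A)/(16πσd²): d = √[L(1−A)/(16πσT_eq⁴)].
d = √[2.30×10²⁷ × 0.49 / (16π × 5.67×10⁻⁸ × (284)⁴)] = 2.46×10¹¹ m = 1.65 AU.

d ≈ 1.65 AU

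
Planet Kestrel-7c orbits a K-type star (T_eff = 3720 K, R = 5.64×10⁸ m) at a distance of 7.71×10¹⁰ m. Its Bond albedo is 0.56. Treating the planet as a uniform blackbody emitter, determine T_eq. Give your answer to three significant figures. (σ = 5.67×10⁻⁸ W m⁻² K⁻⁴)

L = 4πR_⋆²σT_⋆⁴ = 4π(5.64×10⁸)² × 5.67×10⁻⁸ × (3720)⁴ = 4.34×10²⁵ W.
S = L/(4πd²) = 581 W m⁻².
Energy balance: absorbed = emitted ⇒ πR²·S(1−A) = 4πR²·σT_eq⁴, so T_eq⁴ = S(1−A)/(4σ).
T_eq = [581 × 0.44 / (4 × 5.67×10⁻⁸)]^(1/4) = (1.13×10⁹)^(1/4) = 183 K.

T_eq ≈ 183 K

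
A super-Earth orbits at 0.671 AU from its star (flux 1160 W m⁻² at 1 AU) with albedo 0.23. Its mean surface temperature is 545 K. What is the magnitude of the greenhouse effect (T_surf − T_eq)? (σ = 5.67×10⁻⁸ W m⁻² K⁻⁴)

ΔT ≈ 239.2 K

S = 1160/0.671² = 2576 W m⁻².
T_eq = [S(1−A)/(4σ)]^(1/4) = [2576×0.77/(4×5.67×10⁻⁸)]^(1/4) = 305.8 K.
ΔT = T_surf − T_eq = 545 − 305.8.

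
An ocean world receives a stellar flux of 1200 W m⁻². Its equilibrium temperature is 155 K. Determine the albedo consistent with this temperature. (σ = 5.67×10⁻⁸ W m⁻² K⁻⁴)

A ≈ 0.89

From T_eq⁴ = S(1−A)/(4σ): 1−A = 4σT_eq⁴/S.
1−A = 4 × 5.67×10⁻⁸ × (155)⁴ / 1200 = 0.109.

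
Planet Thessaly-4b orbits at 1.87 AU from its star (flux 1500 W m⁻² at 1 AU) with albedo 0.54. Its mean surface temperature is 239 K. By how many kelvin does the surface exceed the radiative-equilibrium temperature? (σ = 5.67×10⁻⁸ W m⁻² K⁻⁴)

S = 1500/1.87² = 429.0 W m⁻².
T_eq = [S(1−A)/(4σ)]^(1/4) = [429.0×0.46/(4×5.67×10⁻⁸)]^(1/4) = 171.7 K.
ΔT = T_surf − T_eq = 239 − 171.7.

ΔT ≈ 67.3 K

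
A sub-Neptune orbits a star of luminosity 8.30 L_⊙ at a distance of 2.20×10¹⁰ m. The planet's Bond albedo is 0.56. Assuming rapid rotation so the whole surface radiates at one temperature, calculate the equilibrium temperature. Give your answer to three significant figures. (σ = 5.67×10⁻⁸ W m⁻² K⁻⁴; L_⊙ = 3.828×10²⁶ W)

T_eq ≈ 1000 K

L = 8.30 × 3.828×10²⁶ = 3.18×10²⁷ W.
Flux: S = L/(4πd²) = 3.18×10²⁷/(4π×(2.20×10¹⁰)²) = 5.22×10⁵ W m⁻².
Energy balance: absorbed = emitted ⇒ πR²·S(1−A) = 4πR²·σT_eq⁴, so T_eq⁴ = S(1−A)/(4σ).
T_eq = [5.22×10⁵ × 0.44 / (4 × 5.67×10⁻⁸)]^(1/4) = (1.01×10¹²)^(1/4) = 1000 K.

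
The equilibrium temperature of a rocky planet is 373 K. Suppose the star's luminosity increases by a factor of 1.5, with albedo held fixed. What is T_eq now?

T_eq ≈ 413 K

T_eq ∝ L^(1/4) · d^(−1/2).
T′ = 373 × 1.5^(1/4) = 413 K.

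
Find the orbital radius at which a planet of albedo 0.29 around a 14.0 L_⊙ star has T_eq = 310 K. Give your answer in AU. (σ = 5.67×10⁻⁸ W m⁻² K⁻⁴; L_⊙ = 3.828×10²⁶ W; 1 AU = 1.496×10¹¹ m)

L = 14.0 × 3.828×10²⁶ = 5.36×10²⁷ W.
From T_eq⁴ = L(1−A)/(16πσd²): d = √[L(1−A)/(16πσT_eq⁴)].
d = √[5.36×10²⁷ × 0.71 / (16π × 5.67×10⁻⁸ × (310)⁴)] = 3.80×10¹¹ m = 2.54 AU.

d ≈ 2.54 AU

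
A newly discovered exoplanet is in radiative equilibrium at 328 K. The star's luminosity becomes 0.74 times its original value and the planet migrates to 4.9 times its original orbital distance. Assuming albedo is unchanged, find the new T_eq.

T_eq ∝ L^(1/4) · d^(−1/2).
T′ = 328 × 0.74^(1/4) / 4.9^(1/2) = 137 K.

T_eq ≈ 137 K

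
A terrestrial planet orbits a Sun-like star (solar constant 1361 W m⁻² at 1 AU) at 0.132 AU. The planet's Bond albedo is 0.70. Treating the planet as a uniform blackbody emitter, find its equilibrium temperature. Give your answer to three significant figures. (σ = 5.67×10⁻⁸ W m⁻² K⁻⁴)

T_eq ≈ 567 K

Flux at 0.132 AU: S = 1361/0.132² = 7.81×10⁴ W m⁻².
Energy balance: absorbed = emitted ⇒ πR²·S(1−A) = 4πR²·σT_eq⁴, so T_eq⁴ = S(1−A)/(4σ).
T_eq = [7.81×10⁴ × 0.30 / (4 × 5.67×10⁻⁸)]^(1/4) = (1.03×10¹¹)^(1/4) = 567 K.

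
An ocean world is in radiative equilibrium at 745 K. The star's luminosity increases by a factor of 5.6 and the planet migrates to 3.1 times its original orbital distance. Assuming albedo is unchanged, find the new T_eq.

T_eq ∝ L^(1/4) · d^(−1/2).
T′ = 745 × 5.6^(1/4) / 3.1^(1/2) = 651 K.

T_eq ≈ 651 K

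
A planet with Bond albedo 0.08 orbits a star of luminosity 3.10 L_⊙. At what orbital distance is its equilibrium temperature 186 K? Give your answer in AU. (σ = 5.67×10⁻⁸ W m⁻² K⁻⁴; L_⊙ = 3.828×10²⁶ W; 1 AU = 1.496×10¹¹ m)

L = 3.10 × 3.828×10²⁶ = 1.19×10²⁷ W.
From T_eq⁴ = L(1−A)/(16πσd²): d = √[L(1−A)/(16πσT_eq⁴)].
d = √[1.19×10²⁷ × 0.92 / (16π × 5.67×10⁻⁸ × (186)⁴)] = 5.66×10¹¹ m = 3.78 AU.

d ≈ 3.78 AU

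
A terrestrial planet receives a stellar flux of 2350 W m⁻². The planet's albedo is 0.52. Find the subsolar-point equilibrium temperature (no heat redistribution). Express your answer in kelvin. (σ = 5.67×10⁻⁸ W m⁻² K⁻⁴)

T_ss ≈ 376 K

At the subsolar point the surface absorbs S(1−A) and emits σT⁴ per unit area — no factor of 4, since only the local patch is in balance.
T = [2350 × 0.48 / 5.67×10⁻⁸]^(1/4) = (1.99×10¹⁰)^(1/4) = 376 K.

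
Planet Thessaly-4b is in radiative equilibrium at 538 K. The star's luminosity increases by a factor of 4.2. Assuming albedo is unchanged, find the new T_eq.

T_eq ∝ L^(1/4) · d^(−1/2).
T′ = 538 × 4.2^(1/4) = 770 K.

T_eq ≈ 770 K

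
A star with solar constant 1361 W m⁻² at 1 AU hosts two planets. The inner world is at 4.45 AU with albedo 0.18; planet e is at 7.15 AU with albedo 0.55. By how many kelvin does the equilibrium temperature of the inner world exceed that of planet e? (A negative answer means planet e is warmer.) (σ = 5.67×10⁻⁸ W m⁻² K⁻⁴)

ΔT ≈ 40.3 K

T_eq = [S₀(1−A)/(4σd²)]^(1/4), so T ∝ (1−A)^(1/4) / √d.
T₁ = [1361×0.82/(4×5.67×10⁻⁸×4.45²)]^(1/4) = 125.55 K.
T₂ = [1361×0.45/(4×5.67×10⁻⁸×7.15²)]^(1/4) = 85.25 K.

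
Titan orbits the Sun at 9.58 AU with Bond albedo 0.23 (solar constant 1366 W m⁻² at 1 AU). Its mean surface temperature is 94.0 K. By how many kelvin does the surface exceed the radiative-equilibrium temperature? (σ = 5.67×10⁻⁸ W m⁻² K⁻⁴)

S = 1366/9.58² = 14.88 W m⁻².
T_eq = [S(1−A)/(4σ)]^(1/4) = [14.88×0.77/(4×5.67×10⁻⁸)]^(1/4) = 84.3 K.
ΔT = T_surf − T_eq = 94 − 84.3.

ΔT ≈ 9.7 K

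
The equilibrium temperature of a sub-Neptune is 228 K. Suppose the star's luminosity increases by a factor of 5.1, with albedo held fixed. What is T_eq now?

T_eq ∝ L^(1/4) · d^(−1/2).
T′ = 228 × 5.1^(1/4) = 343 K.

T_eq ≈ 343 K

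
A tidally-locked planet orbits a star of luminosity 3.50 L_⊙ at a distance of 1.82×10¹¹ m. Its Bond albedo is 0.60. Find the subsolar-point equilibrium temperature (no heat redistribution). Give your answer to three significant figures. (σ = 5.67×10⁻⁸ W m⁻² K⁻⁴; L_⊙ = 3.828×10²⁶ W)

L = 3.50 × 3.828×10²⁶ = 1.34×10²⁷ W.
Flux: S = L/(4πd²) = 1.34×10²⁷/(4π×(1.82×10¹¹)²) = 3220 W m⁻².
At the subsolar point the surface absorbs S(1−A) and emits σT⁴ per unit area — no factor of 4, since only the local patch is in balance.
T = [3220 × 0.40 / 5.67×10⁻⁸]^(1/4) = (2.27×10¹⁰)^(1/4) = 388 K.

T_ss ≈ 388 K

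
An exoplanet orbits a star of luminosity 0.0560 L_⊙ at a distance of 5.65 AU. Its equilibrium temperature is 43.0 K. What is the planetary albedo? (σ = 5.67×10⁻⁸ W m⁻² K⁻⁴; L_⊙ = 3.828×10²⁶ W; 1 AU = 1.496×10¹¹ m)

d = 5.65 AU = 8.45×10¹¹ m.
L = 0.0560 × 3.828×10²⁶ = 2.14×10²⁵ W.
Flux: S = L/(4πd²) = 2.14×10²⁵/(4π×(8.45×10¹¹)²) = 2.39 W m⁻².
From T_eq⁴ = S(1−A)/(4σ): 1−A = 4σT_eq⁴/S.
1−A = 4 × 5.67×10⁻⁸ × (43.0)⁴ / 2.39 = 0.325.

A ≈ 0.68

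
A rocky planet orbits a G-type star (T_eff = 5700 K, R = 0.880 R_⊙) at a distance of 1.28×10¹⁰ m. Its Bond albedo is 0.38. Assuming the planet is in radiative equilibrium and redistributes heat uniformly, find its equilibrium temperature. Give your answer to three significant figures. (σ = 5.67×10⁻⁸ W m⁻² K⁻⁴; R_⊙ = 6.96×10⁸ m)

R_⋆ = 0.880 × 6.96×10⁸ = 6.12×10⁸ m.
L = 4πR_⋆²σT_⋆⁴ = 4π(6.12×10⁸)² × 5.67×10⁻⁸ × (5700)⁴ = 2.82×10²⁶ W.
S = L/(4πd²) = 1.37×10⁵ W m⁻².
Energy balance: absorbed = emitted ⇒ πR²·S(1−A) = 4πR²·σT_eq⁴, so T_eq⁴ = S(1−A)/(4σ).
T_eq = [1.37×10⁵ × 0.62 / (4 × 5.67×10⁻⁸)]^(1/4) = (3.75×10¹¹)^(1/4) = 782 K.

T_eq ≈ 782 K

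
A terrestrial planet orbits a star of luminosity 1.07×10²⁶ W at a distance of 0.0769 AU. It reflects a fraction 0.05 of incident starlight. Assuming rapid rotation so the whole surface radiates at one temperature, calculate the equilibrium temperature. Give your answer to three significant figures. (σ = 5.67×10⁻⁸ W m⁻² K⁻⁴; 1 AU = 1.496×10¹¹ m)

T_eq ≈ 721 K

d = 0.0769 AU = 1.15×10¹⁰ m.
Flux: S = L/(4πd²) = 1.07×10²⁶/(4π×(1.15×10¹⁰)²) = 6.43×10⁴ W m⁻².
Energy balance: absorbed = emitted ⇒ πR²·S(1−A) = 4πR²·σT_eq⁴, so T_eq⁴ = S(1−A)/(4σ).
T_eq = [6.43×10⁴ × 0.95 / (4 × 5.67×10⁻⁸)]^(1/4) = (2.69×10¹¹)^(1/4) = 721 K.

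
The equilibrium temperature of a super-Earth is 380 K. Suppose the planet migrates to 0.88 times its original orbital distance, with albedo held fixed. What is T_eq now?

T_eq ≈ 405 K

T_eq ∝ L^(1/4) · d^(−1/2).
T′ = 380 / 0.88^(1/2) = 405 K.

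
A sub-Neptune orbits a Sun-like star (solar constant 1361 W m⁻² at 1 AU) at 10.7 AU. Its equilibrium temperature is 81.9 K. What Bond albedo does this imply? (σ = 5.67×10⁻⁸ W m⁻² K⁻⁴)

Flux at 10.7 AU: S = 1361/10.7² = 11.9 W m⁻².
From T_eq⁴ = S(1−A)/(4σ): 1−A = 4σT_eq⁴/S.
1−A = 4 × 5.67×10⁻⁸ × (81.9)⁴ / 11.9 = 0.858.

A ≈ 0.14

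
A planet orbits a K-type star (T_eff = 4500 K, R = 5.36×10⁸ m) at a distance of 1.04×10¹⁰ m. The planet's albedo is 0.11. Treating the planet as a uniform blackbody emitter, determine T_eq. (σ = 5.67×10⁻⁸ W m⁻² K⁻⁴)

L = 4πR_⋆²σT_⋆⁴ = 4π(5.36×10⁸)² × 5.67×10⁻⁸ × (4500)⁴ = 8.39×10²⁵ W.
S = L/(4πd²) = 6.18×10⁴ W m⁻².
Energy balance: absorbed = emitted ⇒ πR²·S(1−A) = 4πR²·σT_eq⁴, so T_eq⁴ = S(1−A)/(4σ).
T_eq = [6.18×10⁴ × 0.89 / (4 × 5.67×10⁻⁸)]^(1/4) = (2.42×10¹¹)^(1/4) = 702 K.

T_eq ≈ 702 K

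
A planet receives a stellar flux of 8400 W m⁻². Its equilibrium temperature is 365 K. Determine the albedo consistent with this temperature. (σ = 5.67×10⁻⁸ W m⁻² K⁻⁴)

A ≈ 0.52

From T_eq⁴ = S(1−A)/(4σ): 1−A = 4σT_eq⁴/S.
1−A = 4 × 5.67×10⁻⁸ × (365)⁴ / 8400 = 0.479.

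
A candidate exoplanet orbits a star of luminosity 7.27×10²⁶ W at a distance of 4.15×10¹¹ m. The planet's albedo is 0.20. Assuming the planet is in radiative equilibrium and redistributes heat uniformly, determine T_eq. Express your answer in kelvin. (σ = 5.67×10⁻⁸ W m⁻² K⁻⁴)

T_eq ≈ 186 K

Flux: S = L/(4πd²) = 7.27×10²⁶/(4π×(4.15×10¹¹)²) = 336 W m⁻².
Energy balance: absorbed = emitted ⇒ πR²·S(1−A) = 4πR²·σT_eq⁴, so T_eq⁴ = S(1−A)/(4σ).
T_eq = [336 × 0.80 / (4 × 5.67×10⁻⁸)]^(1/4) = (1.18×10⁹)^(1/4) = 186 K.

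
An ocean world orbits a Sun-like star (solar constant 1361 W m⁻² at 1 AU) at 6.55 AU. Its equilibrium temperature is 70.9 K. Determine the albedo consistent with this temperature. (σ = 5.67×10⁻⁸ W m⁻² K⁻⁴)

A ≈ 0.82

Flux at 6.55 AU: S = 1361/6.55² = 31.7 W m⁻².
From T_eq⁴ = S(1−A)/(4σ): 1−A = 4σT_eq⁴/S.
1−A = 4 × 5.67×10⁻⁸ × (70.9)⁴ / 31.7 = 0.181.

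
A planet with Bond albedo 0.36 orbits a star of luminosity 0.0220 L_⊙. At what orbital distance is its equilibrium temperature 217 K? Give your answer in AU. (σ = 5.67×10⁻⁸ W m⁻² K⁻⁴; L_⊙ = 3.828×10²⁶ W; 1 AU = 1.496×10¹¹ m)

L = 0.0220 × 3.828×10²⁶ = 8.42×10²⁴ W.
From T_eq⁴ = L(1−A)/(16πσd²): d = √[L(1−A)/(16πσT_eq⁴)].
d = √[8.42×10²⁴ × 0.64 / (16π × 5.67×10⁻⁸ × (217)⁴)] = 2.92×10¹⁰ m = 0.195 AU.

d ≈ 0.195 AU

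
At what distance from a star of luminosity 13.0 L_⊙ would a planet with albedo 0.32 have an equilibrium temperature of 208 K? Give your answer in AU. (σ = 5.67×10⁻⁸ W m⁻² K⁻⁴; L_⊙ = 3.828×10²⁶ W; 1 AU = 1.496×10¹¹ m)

L = 13.0 × 3.828×10²⁶ = 4.98×10²⁷ W.
From T_eq⁴ = L(1−A)/(16πσd²): d = √[L(1−A)/(16πσT_eq⁴)].
d = √[4.98×10²⁷ × 0.68 / (16π × 5.67×10⁻⁸ × (208)⁴)] = 7.96×10¹¹ m = 5.32 AU.

d ≈ 5.32 AU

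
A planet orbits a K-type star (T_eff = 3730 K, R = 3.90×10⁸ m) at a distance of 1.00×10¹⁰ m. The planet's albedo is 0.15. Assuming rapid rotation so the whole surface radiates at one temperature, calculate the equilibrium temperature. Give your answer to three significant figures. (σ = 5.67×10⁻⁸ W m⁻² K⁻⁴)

L = 4πR_⋆²σT_⋆⁴ = 4π(3.90×10⁸)² × 5.67×10⁻⁸ × (3730)⁴ = 2.10×10²⁵ W.
S = L/(4πd²) = 1.67×10⁴ W m⁻².
Energy balance: absorbed = emitted ⇒ πR²·S(1−A) = 4πR²·σT_eq⁴, so T_eq⁴ = S(1−A)/(4σ).
T_eq = [1.67×10⁴ × 0.85 / (4 × 5.67×10⁻⁸)]^(1/4) = (6.26×10¹⁰)^(1/4) = 500 K.

T_eq ≈ 500 K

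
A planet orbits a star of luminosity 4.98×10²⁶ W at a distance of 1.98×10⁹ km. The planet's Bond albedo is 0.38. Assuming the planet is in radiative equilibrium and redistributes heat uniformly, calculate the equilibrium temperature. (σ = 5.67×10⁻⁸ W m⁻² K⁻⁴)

d = 1.98×10⁹ km = 1.98×10¹² m.
Flux: S = L/(4πd²) = 4.98×10²⁶/(4π×(1.98×10¹²)²) = 10.1 W m⁻².
Energy balance: absorbed = emitted ⇒ πR²·S(1−A) = 4πR²·σT_eq⁴, so T_eq⁴ = S(1−A)/(4σ).
T_eq = [10.1 × 0.62 / (4 × 5.67×10⁻⁸)]^(1/4) = (2.76×10⁷)^(1/4) = 72.5 K.

T_eq ≈ 72.5 K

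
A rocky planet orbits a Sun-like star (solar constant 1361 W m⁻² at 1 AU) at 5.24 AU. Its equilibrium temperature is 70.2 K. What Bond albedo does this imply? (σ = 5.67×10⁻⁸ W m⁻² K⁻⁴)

Flux at 5.24 AU: S = 1361/5.24² = 49.6 W m⁻².
From T_eq⁴ = S(1−A)/(4σ): 1−A = 4σT_eq⁴/S.
1−A = 4 × 5.67×10⁻⁸ × (70.2)⁴ / 49.6 = 0.111.

A ≈ 0.89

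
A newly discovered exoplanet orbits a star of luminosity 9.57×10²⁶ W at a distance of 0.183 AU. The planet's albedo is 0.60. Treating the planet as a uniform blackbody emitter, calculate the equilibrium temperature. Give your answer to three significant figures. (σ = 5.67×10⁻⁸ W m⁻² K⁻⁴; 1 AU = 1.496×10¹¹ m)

d = 0.183 AU = 2.74×10¹⁰ m.
Flux: S = L/(4πd²) = 9.57×10²⁶/(4π×(2.74×10¹⁰)²) = 1.02×10⁵ W m⁻².
Energy balance: absorbed = emitted ⇒ πR²·S(1−A) = 4πR²·σT_eq⁴, so T_eq⁴ = S(1−A)/(4σ).
T_eq = [1.02×10⁵ × 0.40 / (4 × 5.67×10⁻⁸)]^(1/4) = (1.79×10¹¹)^(1/4) = 651 K.

T_eq ≈ 651 K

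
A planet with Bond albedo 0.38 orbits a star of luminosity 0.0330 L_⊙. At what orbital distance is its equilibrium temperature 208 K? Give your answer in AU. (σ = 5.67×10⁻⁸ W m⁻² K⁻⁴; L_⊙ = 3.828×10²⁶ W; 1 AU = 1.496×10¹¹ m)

L = 0.0330 × 3.828×10²⁶ = 1.26×10²⁵ W.
From T_eq⁴ = L(1−A)/(16πσd²): d = √[L(1−A)/(16πσT_eq⁴)].
d = √[1.26×10²⁵ × 0.62 / (16π × 5.67×10⁻⁸ × (208)⁴)] = 3.83×10¹⁰ m = 0.256 AU.

d ≈ 0.256 AU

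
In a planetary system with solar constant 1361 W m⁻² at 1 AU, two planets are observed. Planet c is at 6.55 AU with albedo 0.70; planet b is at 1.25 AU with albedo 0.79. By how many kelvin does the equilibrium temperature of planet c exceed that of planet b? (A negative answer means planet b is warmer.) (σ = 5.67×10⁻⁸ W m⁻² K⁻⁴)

ΔT ≈ -88.0 K

T_eq = [S₀(1−A)/(4σd²)]^(1/4), so T ∝ (1−A)^(1/4) / √d.
T₁ = [1361×0.30/(4×5.67×10⁻⁸×6.55²)]^(1/4) = 80.48 K.
T₂ = [1361×0.21/(4×5.67×10⁻⁸×1.25²)]^(1/4) = 168.52 K.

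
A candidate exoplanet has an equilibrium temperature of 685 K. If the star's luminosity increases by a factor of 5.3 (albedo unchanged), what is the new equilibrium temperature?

T_eq ∝ L^(1/4) · d^(−1/2).
T′ = 685 × 5.3^(1/4) = 1040 K.

T_eq ≈ 1040 K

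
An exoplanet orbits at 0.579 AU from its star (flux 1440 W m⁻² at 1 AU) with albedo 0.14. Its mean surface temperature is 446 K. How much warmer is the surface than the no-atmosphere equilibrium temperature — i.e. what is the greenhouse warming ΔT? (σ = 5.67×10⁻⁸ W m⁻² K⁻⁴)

S = 1440/0.579² = 4295 W m⁻².
T_eq = [S(1−A)/(4σ)]^(1/4) = [4295×0.86/(4×5.67×10⁻⁸)]^(1/4) = 357.2 K.
ΔT = T_surf − T_eq = 446 − 357.2.

ΔT ≈ 88.8 K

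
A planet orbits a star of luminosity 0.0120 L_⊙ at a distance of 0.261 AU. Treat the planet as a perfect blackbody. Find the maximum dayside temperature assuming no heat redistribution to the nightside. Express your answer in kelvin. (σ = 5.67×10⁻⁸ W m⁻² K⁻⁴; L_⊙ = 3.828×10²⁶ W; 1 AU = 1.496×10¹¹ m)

d = 0.261 AU = 3.90×10¹⁰ m.
L = 0.0120 × 3.828×10²⁶ = 4.59×10²⁴ W.
Flux: S = L/(4πd²) = 4.59×10²⁴/(4π×(3.90×10¹⁰)²) = 240 W m⁻².
With no redistribution each surface element balances locally: S(1−A) = σT⁴.
T = [240 × 1.00 / 5.67×10⁻⁸]^(1/4) = (4.23×10⁹)^(1/4) = 255 K.

T_ss ≈ 255 K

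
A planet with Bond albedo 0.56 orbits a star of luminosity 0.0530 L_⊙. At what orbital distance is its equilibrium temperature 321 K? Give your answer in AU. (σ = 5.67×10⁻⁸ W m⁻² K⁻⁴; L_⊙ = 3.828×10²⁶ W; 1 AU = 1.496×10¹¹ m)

d ≈ 0.115 AU

L = 0.0530 × 3.828×10²⁶ = 2.03×10²⁵ W.
From T_eq⁴ = L(1−A)/(16πσd²): d = √[L(1−A)/(16πσT_eq⁴)].
d = √[2.03×10²⁵ × 0.44 / (16π × 5.67×10⁻⁸ × (321)⁴)] = 1.72×10¹⁰ m = 0.115 AU.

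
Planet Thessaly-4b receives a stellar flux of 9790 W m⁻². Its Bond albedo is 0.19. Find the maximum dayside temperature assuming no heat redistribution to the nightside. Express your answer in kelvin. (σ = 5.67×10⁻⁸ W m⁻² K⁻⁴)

With no redistribution each surface element balances locally: S(1−A) = σT⁴.
T = [9790 × 0.81 / 5.67×10⁻⁸]^(1/4) = (1.40×10¹¹)^(1/4) = 612 K.

T_ss ≈ 612 K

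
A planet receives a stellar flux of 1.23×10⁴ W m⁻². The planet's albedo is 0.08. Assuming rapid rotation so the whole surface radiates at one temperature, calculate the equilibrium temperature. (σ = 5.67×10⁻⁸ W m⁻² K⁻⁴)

Energy balance: absorbed = emitted ⇒ πR²·S(1−A) = 4πR²·σT_eq⁴, so T_eq⁴ = S(1−A)/(4σ).
T_eq = [1.23×10⁴ × 0.92 / (4 × 5.67×10⁻⁸)]^(1/4) = (4.99×10¹⁰)^(1/4) = 473 K.

T_eq ≈ 473 K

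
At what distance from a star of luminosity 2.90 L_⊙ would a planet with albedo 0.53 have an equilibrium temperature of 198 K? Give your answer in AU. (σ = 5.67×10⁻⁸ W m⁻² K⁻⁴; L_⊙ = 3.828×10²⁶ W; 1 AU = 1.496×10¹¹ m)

L = 2.90 × 3.828×10²⁶ = 1.11×10²⁷ W.
From T_eq⁴ = L(1−A)/(16πσd²): d = √[L(1−A)/(16πσT_eq⁴)].
d = √[1.11×10²⁷ × 0.47 / (16π × 5.67×10⁻⁸ × (198)⁴)] = 3.45×10¹¹ m = 2.31 AU.

d ≈ 2.31 AU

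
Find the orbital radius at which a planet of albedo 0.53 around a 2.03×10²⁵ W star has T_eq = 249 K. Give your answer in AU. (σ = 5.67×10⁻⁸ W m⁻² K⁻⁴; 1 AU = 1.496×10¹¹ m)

From T_eq⁴ = L(1−A)/(16πσd²): d = √[L(1−A)/(16πσT_eq⁴)].
d = √[2.03×10²⁵ × 0.47 / (16π × 5.67×10⁻⁸ × (249)⁴)] = 2.95×10¹⁰ m = 0.197 AU.

d ≈ 0.197 AU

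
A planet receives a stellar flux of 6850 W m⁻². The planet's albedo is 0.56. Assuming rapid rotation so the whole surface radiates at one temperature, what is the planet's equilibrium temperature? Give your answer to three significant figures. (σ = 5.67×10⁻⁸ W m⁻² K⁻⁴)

Energy balance: absorbed = emitted ⇒ πR²·S(1−A) = 4πR²·σT_eq⁴, so T_eq⁴ = S(1−A)/(4σ).
T_eq = [6850 × 0.44 / (4 × 5.67×10⁻⁸)]^(1/4) = (1.33×10¹⁰)^(1/4) = 340 K.

T_eq ≈ 340 K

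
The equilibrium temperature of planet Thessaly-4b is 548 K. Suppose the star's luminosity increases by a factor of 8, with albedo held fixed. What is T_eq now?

T_eq ≈ 922 K

T_eq ∝ L^(1/4) · d^(−1/2).
T′ = 548 × 8^(1/4) = 922 K.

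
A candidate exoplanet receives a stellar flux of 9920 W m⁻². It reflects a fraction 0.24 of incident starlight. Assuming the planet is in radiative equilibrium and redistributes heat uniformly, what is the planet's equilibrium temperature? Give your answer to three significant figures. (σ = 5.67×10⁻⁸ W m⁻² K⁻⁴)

Energy balance: absorbed = emitted ⇒ πR²·S(1−A) = 4πR²·σT_eq⁴, so T_eq⁴ = S(1−A)/(4σ).
T_eq = [9920 × 0.76 / (4 × 5.67×10⁻⁸)]^(1/4) = (3.32×10¹⁰)^(1/4) = 427 K.

T_eq ≈ 427 K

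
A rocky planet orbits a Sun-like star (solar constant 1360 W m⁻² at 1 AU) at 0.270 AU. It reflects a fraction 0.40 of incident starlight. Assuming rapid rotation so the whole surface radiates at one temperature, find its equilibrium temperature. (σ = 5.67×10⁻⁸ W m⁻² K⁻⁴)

T_eq ≈ 471 K

Flux at 0.270 AU: S = 1360/0.270² = 1.87×10⁴ W m⁻².
Energy balance: absorbed = emitted ⇒ πR²·S(1−A) = 4πR²·σT_eq⁴, so T_eq⁴ = S(1−A)/(4σ).
T_eq = [1.87×10⁴ × 0.60 / (4 × 5.67×10⁻⁸)]^(1/4) = (4.94×10¹⁰)^(1/4) = 471 K.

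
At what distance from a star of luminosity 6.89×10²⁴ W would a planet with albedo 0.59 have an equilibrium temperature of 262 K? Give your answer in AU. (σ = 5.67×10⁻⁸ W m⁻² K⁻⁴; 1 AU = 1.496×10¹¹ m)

From T_eq⁴ = L(1−A)/(16πσd²): d = √[L(1−A)/(16πσT_eq⁴)].
d = √[6.89×10²⁴ × 0.41 / (16π × 5.67×10⁻⁸ × (262)⁴)] = 1.45×10¹⁰ m = 0.0969 AU.

d ≈ 0.0969 AU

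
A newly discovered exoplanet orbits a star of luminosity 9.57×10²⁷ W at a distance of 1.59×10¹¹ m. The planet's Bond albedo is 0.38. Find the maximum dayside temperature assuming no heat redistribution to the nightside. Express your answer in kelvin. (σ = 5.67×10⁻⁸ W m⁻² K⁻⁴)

T_ss ≈ 758 K

Flux: S = L/(4πd²) = 9.57×10²⁷/(4π×(1.59×10¹¹)²) = 3.01×10⁴ W m⁻².
With no redistribution each surface element balances locally: S(1−A) = σT⁴.
T = [3.01×10⁴ × 0.62 / 5.67×10⁻⁸]^(1/4) = (3.29×10¹¹)^(1/4) = 758 K.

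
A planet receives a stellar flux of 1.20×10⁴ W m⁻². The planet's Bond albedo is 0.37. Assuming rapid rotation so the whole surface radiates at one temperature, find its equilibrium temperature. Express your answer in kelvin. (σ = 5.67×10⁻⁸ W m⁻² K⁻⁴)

Energy balance: absorbed = emitted ⇒ πR²·S(1−A) = 4πR²·σT_eq⁴, so T_eq⁴ = S(1−A)/(4σ).
T_eq = [1.20×10⁴ × 0.63 / (4 × 5.67×10⁻⁸)]^(1/4) = (3.33×10¹⁰)^(1/4) = 427 K.

T_eq ≈ 427 K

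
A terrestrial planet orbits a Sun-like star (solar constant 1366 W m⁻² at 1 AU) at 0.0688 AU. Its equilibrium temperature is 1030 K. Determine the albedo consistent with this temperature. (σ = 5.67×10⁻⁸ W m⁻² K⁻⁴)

Flux at 0.0688 AU: S = 1366/0.0688² = 2.89×10⁵ W m⁻².
From T_eq⁴ = S(1−A)/(4σ): 1−A = 4σT_eq⁴/S.
1−A = 4 × 5.67×10⁻⁸ × (1030)⁴ / 2.89×10⁵ = 0.885.

A ≈ 0.12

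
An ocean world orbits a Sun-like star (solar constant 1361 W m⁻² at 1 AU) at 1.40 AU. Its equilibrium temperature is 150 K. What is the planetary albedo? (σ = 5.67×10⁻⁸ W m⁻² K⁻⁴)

A ≈ 0.83

Flux at 1.40 AU: S = 1361/1.40² = 694 W m⁻².
From T_eq⁴ = S(1−A)/(4σ): 1−A = 4σT_eq⁴/S.
1−A = 4 × 5.67×10⁻⁸ × (150)⁴ / 694 = 0.165.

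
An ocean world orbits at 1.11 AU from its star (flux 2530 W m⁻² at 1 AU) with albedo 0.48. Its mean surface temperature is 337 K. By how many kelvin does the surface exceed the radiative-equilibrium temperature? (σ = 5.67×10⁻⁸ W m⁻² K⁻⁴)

S = 2530/1.11² = 2053 W m⁻².
T_eq = [S(1−A)/(4σ)]^(1/4) = [2053×0.52/(4×5.67×10⁻⁸)]^(1/4) = 261.9 K.
ΔT = T_surf − T_eq = 337 − 261.9.

ΔT ≈ 75.1 K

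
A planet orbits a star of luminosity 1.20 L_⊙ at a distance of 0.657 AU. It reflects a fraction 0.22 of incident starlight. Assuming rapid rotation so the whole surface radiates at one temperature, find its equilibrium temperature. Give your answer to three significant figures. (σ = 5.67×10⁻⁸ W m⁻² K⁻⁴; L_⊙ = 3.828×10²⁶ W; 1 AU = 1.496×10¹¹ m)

T_eq ≈ 338 K

d = 0.657 AU = 9.83×10¹⁰ m.
L = 1.20 × 3.828×10²⁶ = 4.59×10²⁶ W.
Flux: S = L/(4πd²) = 4.59×10²⁶/(4π×(9.83×10¹⁰)²) = 3780 W m⁻².
Energy balance: absorbed = emitted ⇒ πR²·S(1−A) = 4πR²·σT_eq⁴, so T_eq⁴ = S(1−A)/(4σ).
T_eq = [3780 × 0.78 / (4 × 5.67×10⁻⁸)]^(1/4) = (1.30×10¹⁰)^(1/4) = 338 K.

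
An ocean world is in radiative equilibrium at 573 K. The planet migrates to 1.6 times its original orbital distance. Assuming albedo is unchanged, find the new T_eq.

T_eq ∝ L^(1/4) · d^(−1/2).
T′ = 573 / 1.6^(1/2) = 453 K.

T_eq ≈ 453 K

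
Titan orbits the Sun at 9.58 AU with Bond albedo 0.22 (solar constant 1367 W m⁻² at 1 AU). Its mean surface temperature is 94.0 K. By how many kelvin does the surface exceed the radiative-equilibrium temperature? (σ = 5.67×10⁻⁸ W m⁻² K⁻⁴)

S = 1367/9.58² = 14.89 W m⁻².
T_eq = [S(1−A)/(4σ)]^(1/4) = [14.89×0.78/(4×5.67×10⁻⁸)]^(1/4) = 84.6 K.
ΔT = T_surf − T_eq = 94 − 84.6.

ΔT ≈ 9.4 K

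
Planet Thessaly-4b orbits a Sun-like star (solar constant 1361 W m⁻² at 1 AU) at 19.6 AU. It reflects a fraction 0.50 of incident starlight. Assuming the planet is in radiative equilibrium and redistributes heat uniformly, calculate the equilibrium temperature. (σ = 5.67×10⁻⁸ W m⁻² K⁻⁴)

T_eq ≈ 52.9 K

Flux at 19.6 AU: S = 1361/19.6² = 3.54 W m⁻².
Energy balance: absorbed = emitted ⇒ πR²·S(1−A) = 4πR²·σT_eq⁴, so T_eq⁴ = S(1−A)/(4σ).
T_eq = [3.54 × 0.50 / (4 × 5.67×10⁻⁸)]^(1/4) = (7.81×10⁶)^(1/4) = 52.9 K.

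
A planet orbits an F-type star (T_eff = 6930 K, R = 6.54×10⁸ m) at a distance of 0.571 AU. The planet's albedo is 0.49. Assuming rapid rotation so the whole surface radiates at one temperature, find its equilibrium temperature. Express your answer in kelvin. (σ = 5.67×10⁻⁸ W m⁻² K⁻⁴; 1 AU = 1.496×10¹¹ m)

d = 0.571 AU = 8.54×10¹⁰ m.
L = 4πR_⋆²σT_⋆⁴ = 4π(6.54×10⁸)² × 5.67×10⁻⁸ × (6930)⁴ = 7.03×10²⁶ W.
S = L/(4πd²) = 7670 W m⁻².
Energy balance: absorbed = emitted ⇒ πR²·S(1−A) = 4πR²·σT_eq⁴, so T_eq⁴ = S(1−A)/(4σ).
T_eq = [7670 × 0.51 / (4 × 5.67×10⁻⁸)]^(1/4) = (1.72×10¹⁰)^(1/4) = 362 K.

T_eq ≈ 362 K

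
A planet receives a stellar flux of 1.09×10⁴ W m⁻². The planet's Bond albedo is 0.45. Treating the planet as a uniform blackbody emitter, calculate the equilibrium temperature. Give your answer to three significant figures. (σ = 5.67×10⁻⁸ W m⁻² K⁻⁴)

Energy balance: absorbed = emitted ⇒ πR²·S(1−A) = 4πR²·σT_eq⁴, so T_eq⁴ = S(1−A)/(4σ).
T_eq = [1.09×10⁴ × 0.55 / (4 × 5.67×10⁻⁸)]^(1/4) = (2.64×10¹⁰)^(1/4) = 403 K.

T_eq ≈ 403 K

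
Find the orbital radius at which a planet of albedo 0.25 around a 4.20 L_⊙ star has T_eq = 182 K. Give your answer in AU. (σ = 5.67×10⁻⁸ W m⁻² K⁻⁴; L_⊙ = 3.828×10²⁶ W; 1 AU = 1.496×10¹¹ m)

L = 4.20 × 3.828×10²⁶ = 1.61×10²⁷ W.
From T_eq⁴ = L(1−A)/(16πσd²): d = √[L(1−A)/(16πσT_eq⁴)].
d = √[1.61×10²⁷ × 0.75 / (16π × 5.67×10⁻⁸ × (182)⁴)] = 6.21×10¹¹ m = 4.15 AU.

d ≈ 4.15 AU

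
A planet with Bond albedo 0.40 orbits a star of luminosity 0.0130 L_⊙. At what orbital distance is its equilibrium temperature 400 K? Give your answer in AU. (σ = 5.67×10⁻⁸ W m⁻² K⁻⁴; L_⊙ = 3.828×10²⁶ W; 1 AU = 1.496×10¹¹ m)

L = 0.0130 × 3.828×10²⁶ = 4.98×10²⁴ W.
From T_eq⁴ = L(1−A)/(16πσd²): d = √[L(1−A)/(16πσT_eq⁴)].
d = √[4.98×10²⁴ × 0.60 / (16π × 5.67×10⁻⁸ × (400)⁴)] = 6.40×10⁹ m = 0.0428 AU.

d ≈ 0.0428 AU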